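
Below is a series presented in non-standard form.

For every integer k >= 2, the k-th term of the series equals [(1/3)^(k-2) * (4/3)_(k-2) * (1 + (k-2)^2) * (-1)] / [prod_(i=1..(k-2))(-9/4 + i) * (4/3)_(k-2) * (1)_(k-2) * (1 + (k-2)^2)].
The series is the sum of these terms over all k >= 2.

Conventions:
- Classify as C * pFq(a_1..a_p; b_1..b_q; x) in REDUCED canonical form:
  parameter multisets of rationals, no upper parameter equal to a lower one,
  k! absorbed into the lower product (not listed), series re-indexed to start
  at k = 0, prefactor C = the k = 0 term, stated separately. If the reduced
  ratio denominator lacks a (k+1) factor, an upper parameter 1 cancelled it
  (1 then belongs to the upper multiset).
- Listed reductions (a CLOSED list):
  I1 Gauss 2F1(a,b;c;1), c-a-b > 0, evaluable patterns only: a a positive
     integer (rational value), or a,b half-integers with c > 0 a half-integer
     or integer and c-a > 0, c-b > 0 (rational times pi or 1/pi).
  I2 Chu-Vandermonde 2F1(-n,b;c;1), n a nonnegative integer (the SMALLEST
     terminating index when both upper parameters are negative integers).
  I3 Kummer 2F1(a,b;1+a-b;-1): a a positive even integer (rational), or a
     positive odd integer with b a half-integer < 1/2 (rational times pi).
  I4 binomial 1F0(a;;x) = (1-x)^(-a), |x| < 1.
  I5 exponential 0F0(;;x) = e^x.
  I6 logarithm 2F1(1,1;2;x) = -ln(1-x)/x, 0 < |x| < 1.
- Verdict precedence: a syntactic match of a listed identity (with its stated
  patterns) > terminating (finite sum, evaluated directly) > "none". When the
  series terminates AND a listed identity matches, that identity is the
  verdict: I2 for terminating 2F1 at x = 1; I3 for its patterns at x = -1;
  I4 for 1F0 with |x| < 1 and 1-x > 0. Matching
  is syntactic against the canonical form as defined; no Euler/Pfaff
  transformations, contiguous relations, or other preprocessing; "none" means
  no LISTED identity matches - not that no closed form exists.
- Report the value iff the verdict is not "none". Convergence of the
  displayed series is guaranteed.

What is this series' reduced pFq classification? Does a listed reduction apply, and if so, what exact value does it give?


Reduced: x = 1/3, 0F1, upper = {-}, lower = {-5/4}, C = -1. Verdict: none. No listed pattern accepts 0F1(-; -5/4; 1/3).

Key observation: t_0 = -1 here, and the lower running product (C = -1, x = 1/3) is a rising factorial.
Consecutive-term ratio: r(k) = (1/3) * 1 / [(k-5/4) (k+1)] - poly over poly, x = (1/3) from leading terms; C = -1 at k = 0.


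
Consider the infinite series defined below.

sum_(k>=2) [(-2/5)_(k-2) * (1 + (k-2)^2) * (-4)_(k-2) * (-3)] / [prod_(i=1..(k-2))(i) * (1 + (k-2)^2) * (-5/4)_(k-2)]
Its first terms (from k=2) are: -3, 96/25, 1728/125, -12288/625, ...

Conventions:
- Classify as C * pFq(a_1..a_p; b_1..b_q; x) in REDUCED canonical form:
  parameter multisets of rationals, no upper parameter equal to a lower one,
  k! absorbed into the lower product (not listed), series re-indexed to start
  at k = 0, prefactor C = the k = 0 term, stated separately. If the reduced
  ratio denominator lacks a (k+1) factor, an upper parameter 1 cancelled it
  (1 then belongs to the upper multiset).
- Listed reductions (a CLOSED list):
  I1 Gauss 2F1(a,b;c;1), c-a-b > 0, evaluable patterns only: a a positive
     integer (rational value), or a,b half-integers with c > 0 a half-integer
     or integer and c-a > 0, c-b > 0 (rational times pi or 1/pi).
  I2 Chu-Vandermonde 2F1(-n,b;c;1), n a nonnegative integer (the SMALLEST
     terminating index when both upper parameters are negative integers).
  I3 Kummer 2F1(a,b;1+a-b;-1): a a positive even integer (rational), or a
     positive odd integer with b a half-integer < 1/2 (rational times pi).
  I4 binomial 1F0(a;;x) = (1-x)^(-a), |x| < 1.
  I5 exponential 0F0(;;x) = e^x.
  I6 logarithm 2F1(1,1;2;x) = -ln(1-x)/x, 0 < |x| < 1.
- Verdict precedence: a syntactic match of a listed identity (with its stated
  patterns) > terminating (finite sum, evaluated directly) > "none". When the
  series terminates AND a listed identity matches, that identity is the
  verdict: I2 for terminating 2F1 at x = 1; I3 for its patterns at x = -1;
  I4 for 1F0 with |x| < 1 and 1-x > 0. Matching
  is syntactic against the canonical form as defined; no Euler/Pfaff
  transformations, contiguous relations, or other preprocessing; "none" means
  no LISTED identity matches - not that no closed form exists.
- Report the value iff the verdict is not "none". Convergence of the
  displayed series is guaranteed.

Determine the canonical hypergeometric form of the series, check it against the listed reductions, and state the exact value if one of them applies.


With C = -3: the canonical form is 2F1(-4, -2/5; -5/4; 1). Verdict (x = 1): the Chu-Vandermonde identity I2 applies (terminating 2F1 at x = 1 with n = 4, b = -2/5, c = -5/4). Hence: 50439/21875.

First insight: x = 1 and the product of the first k integers (C = -3) is k!.
Consecutive-term ratio: r(k) = 1 * (k-4) (k-2/5) / [(k-5/4) (k+1)] - rational in k. x = 1; t_0 = -3; negate the roots.


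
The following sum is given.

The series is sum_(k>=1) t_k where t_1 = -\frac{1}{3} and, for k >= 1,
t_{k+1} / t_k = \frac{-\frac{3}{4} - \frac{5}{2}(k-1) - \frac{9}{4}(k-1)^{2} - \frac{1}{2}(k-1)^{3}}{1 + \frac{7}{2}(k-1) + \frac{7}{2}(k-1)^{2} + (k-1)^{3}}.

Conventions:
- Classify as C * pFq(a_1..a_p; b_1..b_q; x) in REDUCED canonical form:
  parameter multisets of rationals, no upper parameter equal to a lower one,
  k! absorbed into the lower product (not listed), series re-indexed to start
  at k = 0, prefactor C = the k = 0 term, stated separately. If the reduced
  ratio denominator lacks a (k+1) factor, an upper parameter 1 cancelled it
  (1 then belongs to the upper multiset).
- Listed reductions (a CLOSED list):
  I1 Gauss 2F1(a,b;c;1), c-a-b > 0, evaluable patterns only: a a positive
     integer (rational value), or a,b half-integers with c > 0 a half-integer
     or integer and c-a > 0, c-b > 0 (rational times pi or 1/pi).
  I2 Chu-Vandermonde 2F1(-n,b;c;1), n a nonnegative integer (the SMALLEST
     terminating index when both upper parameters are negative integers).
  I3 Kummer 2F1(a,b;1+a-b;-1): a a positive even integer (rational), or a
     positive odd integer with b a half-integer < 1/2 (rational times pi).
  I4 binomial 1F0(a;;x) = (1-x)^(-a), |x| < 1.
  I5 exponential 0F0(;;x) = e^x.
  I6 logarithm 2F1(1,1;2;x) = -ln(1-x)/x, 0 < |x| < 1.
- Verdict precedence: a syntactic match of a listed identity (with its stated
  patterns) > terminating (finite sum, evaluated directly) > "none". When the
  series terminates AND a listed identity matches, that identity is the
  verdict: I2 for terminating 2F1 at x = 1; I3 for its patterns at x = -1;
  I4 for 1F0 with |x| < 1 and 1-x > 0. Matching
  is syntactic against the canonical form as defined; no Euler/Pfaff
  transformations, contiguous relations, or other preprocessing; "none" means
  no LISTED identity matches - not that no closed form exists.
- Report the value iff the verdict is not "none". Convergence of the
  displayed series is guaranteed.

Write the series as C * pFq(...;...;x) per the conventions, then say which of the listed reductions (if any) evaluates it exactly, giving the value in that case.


Canonical form: C = -\frac{1}{3} times 2F1 with upper {1, 3}, lower {2}, x = -\frac{1}{2}. Verdict: none - this 2F1 at x = -\frac{1}{2} matches no listed pattern, and upper {1, 3} holds no stopper.

Structural cue: t_0 = -\frac{1}{3} here, and cancel k + 1/2 from the displayed ratio first; then prefactor -1/3.
Consecutive-term ratio: r(k) = -\frac{1}{2} * (k+1) (k+3) / [(k+2) (k+1)] ; factor over Q: parameters, x = -\frac{1}{2}, and C = -\frac{1}{3}.


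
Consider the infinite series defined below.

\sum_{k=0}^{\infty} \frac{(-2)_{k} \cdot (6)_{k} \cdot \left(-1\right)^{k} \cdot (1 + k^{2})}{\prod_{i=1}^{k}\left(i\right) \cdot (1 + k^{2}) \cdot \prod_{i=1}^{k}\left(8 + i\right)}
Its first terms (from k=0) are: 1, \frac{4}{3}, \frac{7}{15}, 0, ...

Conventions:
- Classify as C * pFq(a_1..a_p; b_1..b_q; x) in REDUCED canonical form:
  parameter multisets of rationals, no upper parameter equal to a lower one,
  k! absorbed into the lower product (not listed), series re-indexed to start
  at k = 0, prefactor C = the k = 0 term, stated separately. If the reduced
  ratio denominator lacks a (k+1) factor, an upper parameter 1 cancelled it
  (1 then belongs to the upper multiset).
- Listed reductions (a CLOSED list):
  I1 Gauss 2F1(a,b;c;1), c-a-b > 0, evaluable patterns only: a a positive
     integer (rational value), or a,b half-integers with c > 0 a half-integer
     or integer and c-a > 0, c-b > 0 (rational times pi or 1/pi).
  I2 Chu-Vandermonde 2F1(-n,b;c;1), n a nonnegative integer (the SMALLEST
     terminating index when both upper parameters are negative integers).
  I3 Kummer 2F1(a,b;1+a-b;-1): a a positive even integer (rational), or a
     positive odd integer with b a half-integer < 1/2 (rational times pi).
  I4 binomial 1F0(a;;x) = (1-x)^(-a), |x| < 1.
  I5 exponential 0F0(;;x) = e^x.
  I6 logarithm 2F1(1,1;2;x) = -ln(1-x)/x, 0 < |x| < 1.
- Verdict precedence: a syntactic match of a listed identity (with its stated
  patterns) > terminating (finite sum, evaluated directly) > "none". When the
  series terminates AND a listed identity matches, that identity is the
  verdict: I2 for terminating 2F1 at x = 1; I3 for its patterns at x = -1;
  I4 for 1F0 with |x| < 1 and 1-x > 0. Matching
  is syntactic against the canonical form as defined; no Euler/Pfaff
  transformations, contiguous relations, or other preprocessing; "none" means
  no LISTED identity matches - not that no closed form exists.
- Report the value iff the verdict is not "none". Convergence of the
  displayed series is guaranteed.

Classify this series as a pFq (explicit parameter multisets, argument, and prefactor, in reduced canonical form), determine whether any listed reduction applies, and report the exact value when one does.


This is 1 * 2F1(-2, 6; 9; -1) in reduced canonical form. Verdict at x = -1: Kummer (I3) matches (x = -1; c = 9 equals 1+a-b for upper {-2, 6}: listed pattern). Sum: \frac{14}{5}.

The tell: x = -1 and the lower running product (prefactor 1) is a rising factorial.
Consecutive-term ratio: r(k) = -1 * (k-2) (k+6) / [(k+9) (k+1)] - rational in k. x = -1; t_0 = 1; negate the roots.


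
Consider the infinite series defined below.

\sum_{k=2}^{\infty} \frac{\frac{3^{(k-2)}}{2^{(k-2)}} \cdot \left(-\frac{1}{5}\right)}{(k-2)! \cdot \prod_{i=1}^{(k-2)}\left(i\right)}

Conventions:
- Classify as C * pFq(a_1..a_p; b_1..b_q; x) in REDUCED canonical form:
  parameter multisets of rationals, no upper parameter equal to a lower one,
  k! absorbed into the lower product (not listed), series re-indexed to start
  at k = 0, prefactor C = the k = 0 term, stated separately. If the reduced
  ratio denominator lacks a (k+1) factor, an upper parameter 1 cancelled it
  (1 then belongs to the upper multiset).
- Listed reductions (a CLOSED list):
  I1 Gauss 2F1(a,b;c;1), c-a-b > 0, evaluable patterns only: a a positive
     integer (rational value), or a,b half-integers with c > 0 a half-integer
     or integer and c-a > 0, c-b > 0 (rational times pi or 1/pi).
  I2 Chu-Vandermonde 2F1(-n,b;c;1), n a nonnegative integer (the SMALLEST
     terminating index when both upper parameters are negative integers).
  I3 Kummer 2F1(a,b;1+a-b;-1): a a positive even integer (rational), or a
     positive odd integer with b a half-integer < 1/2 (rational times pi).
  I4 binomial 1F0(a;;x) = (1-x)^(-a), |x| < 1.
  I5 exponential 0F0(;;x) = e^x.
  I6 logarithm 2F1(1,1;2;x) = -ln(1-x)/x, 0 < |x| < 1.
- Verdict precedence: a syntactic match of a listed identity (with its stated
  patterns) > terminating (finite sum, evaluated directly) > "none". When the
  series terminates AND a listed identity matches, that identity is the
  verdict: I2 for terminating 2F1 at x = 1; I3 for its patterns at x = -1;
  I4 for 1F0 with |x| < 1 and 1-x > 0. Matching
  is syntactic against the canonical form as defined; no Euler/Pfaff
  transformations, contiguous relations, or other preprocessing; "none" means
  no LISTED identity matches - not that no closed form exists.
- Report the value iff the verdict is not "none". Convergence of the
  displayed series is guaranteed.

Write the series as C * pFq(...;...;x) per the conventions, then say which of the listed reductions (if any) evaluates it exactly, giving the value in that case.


x = \frac{3}{2} here; the reduced form reads 0F1, upper {-}, lower {1}, C = -\frac{1}{5}. Verdict: none. Every listed pattern misses the 0F1 form at \frac{3}{2}, upper {-}.

Key step: with t_0 = -\frac{1}{5}, the two k-th powers (prefactor -1/5) combine into one argument.
Term ratio: r(k) = \frac{3}{2} * 1 / [(k+1) (k+1)] - rational; roots negated = parameters, x = \frac{3}{2}, C = -\frac{1}{5}.


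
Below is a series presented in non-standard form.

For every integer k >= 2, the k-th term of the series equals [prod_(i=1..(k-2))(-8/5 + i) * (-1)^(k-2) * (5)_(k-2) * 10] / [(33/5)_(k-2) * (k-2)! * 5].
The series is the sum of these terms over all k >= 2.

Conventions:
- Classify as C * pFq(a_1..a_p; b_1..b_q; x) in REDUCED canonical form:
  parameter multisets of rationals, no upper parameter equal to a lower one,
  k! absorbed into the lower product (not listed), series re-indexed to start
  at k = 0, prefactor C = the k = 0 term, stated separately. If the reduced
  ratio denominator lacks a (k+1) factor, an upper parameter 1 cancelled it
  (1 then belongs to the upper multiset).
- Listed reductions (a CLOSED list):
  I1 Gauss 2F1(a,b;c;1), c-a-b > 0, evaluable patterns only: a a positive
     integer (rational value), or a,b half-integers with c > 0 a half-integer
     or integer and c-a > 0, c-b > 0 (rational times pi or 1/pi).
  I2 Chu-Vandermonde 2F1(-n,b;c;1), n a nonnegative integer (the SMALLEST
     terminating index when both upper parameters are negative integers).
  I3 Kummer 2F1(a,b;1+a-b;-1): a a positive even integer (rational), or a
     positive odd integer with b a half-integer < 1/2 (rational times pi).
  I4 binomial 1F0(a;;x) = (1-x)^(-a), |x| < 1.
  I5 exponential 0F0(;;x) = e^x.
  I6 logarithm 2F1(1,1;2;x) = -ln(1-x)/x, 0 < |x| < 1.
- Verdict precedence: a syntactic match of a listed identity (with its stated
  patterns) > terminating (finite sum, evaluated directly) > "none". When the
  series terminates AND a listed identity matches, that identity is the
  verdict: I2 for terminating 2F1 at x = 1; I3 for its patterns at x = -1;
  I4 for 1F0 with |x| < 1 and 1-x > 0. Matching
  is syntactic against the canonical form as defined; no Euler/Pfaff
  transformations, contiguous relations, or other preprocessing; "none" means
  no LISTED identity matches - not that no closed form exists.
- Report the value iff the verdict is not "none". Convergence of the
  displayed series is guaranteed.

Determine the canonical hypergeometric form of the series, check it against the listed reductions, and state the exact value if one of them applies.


Prefactor 2, argument -1: 2F1 with upper {-3/5, 5} over lower {33/5}. Verdict: none - this 2F1 at x = -1 matches no listed pattern, and upper {-3/5, 5} holds no stopper.

The tell: with t_0 = 2, the running product (prefactor 2) telescopes to a rising factorial.
Term ratio: r(k) = (-1) * (k-3/5) (k+5) / [(k+33/5) (k+1)] - rational in k, leading ratio (-1); with t_0 = 2, classification follows.


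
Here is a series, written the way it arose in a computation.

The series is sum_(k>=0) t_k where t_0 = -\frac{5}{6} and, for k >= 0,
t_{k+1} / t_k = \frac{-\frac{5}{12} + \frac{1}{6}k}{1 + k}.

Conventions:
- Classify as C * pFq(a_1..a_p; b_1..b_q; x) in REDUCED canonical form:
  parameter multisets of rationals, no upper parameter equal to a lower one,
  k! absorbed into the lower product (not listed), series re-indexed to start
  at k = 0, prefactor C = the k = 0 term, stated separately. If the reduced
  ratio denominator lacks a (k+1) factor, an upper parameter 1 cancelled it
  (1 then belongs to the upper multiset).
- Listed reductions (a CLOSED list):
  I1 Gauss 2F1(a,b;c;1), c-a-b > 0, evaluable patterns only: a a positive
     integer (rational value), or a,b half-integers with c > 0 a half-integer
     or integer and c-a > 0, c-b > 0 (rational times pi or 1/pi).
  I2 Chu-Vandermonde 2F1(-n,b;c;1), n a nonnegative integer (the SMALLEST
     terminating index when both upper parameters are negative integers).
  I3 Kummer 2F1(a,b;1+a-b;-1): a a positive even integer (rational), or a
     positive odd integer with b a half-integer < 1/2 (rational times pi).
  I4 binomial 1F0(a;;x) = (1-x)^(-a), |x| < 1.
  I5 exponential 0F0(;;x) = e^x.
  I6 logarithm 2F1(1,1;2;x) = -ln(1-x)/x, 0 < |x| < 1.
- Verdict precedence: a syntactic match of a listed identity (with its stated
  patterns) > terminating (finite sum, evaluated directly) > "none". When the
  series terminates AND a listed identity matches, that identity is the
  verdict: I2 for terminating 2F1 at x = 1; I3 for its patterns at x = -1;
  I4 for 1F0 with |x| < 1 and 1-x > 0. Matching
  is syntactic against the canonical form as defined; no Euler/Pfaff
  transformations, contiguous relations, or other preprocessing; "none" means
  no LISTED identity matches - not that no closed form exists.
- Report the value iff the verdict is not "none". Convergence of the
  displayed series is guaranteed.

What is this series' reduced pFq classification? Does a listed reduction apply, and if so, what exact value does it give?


Key step: from the first term -\frac{5}{6}: factor the ratio over Q (prefactor -5/6): negated roots = parameters.
Term ratio: r(k) = \frac{1}{6} * (k-\frac{5}{2}) / [(k+1)] - rational in k. x = \frac{1}{6}; t_0 = -\frac{5}{6}; negate the roots.

With C = -\frac{5}{6}: the canonical form is 1F0(-\frac{5}{2}; -; \frac{1}{6}). Verdict at x = \frac{1}{6}: binomial (I4) matches (the 1F0 binomial series: exponent 5/2, x = \frac{1}{6}). Hence: \left(-\frac{5}{6}\right) \cdot \left(\frac{5}{6}\right)^{\frac{5}{2}}.


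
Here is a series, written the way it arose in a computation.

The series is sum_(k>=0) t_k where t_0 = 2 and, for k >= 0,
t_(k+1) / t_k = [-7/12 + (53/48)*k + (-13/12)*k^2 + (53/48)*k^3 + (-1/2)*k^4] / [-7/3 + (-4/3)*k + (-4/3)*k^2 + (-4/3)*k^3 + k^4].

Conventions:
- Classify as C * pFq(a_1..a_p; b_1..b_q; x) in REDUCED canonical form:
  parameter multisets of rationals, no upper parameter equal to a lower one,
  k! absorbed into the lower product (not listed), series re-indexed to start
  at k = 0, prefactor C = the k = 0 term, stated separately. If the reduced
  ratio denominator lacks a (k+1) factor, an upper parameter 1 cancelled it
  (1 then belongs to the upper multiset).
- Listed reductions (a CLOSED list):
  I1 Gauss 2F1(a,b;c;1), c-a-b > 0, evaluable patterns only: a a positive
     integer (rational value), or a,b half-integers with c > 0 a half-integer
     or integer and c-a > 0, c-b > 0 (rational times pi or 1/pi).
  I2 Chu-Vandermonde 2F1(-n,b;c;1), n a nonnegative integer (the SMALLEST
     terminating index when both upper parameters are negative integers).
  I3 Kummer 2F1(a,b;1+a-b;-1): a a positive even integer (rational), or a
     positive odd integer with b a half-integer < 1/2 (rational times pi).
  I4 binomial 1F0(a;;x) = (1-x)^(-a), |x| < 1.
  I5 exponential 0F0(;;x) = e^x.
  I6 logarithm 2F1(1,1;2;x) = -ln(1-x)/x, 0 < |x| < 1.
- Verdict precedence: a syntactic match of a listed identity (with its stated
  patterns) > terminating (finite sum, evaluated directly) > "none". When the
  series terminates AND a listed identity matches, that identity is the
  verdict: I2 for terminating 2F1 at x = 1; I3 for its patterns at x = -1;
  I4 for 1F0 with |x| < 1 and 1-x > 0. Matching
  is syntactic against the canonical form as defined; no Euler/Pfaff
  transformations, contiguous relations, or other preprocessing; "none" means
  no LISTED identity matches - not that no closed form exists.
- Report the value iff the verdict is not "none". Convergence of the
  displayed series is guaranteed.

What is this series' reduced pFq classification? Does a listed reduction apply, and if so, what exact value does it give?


Key step: x = (-1/2) and roots of the ratio polynomials (C = 2, x = -1/2) are the negated parameters.
Consecutive-term ratio: r(k) = (-1/2) * (k-4/3) (k-7/8) / [(k-7/3) (k+1)] ; factor over Q: parameters, x = (-1/2), and C = 2.

Prefactor 2, argument -1/2: 2F1 with upper {-4/3, -7/8} over lower {-7/3}. Verdict: no listed reduction: x = -1/2 and upper {-4/3, -7/8} fail every I1-I6 pattern.


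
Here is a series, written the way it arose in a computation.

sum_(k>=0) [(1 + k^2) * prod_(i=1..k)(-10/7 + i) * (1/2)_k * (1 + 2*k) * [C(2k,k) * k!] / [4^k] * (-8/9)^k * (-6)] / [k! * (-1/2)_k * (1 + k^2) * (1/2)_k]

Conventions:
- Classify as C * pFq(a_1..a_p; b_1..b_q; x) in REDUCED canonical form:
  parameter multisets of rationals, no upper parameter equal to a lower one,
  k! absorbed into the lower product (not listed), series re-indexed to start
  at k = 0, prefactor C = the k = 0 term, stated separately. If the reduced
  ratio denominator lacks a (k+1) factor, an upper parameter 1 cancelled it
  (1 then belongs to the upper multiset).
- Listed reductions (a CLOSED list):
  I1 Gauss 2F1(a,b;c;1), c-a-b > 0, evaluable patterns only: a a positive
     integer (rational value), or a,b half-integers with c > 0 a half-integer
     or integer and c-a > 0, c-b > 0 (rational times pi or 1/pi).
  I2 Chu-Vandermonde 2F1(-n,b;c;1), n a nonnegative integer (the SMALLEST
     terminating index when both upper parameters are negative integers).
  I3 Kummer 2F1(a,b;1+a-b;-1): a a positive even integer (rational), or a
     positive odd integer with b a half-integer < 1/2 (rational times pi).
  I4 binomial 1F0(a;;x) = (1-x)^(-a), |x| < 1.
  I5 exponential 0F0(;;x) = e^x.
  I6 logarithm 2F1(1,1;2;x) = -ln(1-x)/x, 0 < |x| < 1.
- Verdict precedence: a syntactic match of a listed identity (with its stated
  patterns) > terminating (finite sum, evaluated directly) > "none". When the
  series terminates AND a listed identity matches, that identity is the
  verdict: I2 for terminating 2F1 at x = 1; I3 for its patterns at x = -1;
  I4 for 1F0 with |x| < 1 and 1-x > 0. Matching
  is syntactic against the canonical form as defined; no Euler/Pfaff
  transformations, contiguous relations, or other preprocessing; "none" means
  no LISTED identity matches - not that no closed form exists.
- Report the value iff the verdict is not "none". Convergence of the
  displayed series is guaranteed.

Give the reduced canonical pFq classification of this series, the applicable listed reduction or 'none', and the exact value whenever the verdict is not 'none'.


This is -6 * 2F1(-3/7, 3/2; -1/2; -8/9) in reduced canonical form. Verdict: none (x = -8/9): each listed identity misses the multisets {-3/7, 3/2} ; {-1/2}.

First insight: t_0 being -6, the running product (C = -6, x = -8/9) telescopes to a rising factorial.
Adjacent-term ratio: r(k) = (-8/9) * (k-3/7) (k+3/2) / [(k-1/2) (k+1)] - rational in k, leading ratio (-8/9); with t_0 = -6, classification follows.


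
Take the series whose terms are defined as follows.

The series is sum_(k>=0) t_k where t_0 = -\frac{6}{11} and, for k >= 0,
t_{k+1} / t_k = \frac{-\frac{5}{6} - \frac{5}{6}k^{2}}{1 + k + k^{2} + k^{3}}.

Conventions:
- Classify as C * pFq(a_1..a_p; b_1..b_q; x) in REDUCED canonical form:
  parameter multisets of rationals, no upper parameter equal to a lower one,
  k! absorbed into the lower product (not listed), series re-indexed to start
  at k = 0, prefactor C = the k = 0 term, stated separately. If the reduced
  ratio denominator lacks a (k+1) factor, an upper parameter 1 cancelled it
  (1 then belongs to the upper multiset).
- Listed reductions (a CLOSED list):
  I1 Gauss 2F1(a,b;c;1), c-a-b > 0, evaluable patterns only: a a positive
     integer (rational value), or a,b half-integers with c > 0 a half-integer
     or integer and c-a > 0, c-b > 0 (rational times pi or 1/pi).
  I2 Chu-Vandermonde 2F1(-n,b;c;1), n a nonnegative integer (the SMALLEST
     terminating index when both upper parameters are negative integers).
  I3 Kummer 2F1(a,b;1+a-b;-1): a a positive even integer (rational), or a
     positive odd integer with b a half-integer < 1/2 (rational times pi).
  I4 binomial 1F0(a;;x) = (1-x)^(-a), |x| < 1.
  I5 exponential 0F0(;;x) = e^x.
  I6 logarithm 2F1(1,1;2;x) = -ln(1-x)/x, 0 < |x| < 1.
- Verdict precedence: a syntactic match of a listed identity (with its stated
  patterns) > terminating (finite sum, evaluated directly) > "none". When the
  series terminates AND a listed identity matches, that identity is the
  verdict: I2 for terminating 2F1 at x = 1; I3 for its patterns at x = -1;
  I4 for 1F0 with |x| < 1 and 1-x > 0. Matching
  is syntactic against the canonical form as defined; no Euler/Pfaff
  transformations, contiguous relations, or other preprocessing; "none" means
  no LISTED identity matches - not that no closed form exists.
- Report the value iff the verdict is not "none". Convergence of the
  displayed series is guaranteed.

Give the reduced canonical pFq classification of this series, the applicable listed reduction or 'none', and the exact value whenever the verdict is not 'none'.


The series (x = -\frac{5}{6}) is 0F0: upper {-}, lower {-}, prefactor -\frac{6}{11}. Verdict (x = -\frac{5}{6}): the exponential series (I5) applies (the 0F0 exponential series at x = -\frac{5}{6}). Value: \left(-\frac{6}{11}\right) \cdot e^{-\frac{5}{6}}.

First insight: from the first term -\frac{6}{11}: the ratio is unreduced: k^2 + 1 divides both sides (C = -6/11, x = -5/6).
Step ratio: r(k) = -\frac{5}{6} * 1 / [(k+1)] - rational in k. x = -\frac{5}{6}; t_0 = -\frac{6}{11}; negate the roots.


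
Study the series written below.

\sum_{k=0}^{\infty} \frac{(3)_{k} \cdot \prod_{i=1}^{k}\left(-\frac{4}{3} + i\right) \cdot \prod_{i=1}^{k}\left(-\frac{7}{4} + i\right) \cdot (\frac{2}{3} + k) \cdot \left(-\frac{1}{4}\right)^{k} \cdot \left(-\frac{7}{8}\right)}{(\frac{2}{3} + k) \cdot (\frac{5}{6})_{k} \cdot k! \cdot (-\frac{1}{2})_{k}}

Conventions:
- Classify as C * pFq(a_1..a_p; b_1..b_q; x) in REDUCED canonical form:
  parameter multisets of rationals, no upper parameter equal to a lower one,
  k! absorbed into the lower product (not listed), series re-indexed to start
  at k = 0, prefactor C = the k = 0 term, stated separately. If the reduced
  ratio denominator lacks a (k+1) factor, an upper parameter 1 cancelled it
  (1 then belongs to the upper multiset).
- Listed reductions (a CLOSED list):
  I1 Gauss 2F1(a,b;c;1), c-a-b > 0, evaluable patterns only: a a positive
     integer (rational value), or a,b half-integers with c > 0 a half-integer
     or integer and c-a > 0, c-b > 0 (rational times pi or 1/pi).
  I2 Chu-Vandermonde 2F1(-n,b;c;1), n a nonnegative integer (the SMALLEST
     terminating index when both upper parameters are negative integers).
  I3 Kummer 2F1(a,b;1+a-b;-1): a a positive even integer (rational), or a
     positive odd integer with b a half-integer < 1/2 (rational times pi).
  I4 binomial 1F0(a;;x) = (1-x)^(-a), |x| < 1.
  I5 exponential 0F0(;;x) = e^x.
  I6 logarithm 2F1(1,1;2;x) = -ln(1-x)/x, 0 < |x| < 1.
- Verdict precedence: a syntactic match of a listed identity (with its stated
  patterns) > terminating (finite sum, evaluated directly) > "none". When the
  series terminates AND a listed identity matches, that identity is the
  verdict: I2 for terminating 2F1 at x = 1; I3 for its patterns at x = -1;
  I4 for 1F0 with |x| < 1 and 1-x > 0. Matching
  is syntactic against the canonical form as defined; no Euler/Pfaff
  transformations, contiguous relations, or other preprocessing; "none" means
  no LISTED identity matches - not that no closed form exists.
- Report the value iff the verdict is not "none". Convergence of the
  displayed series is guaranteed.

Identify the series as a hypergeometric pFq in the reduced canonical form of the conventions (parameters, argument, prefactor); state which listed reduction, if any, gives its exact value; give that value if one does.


x = -\frac{1}{4} here; the reduced form reads 3F2, upper {-\frac{3}{4}, -\frac{1}{3}, 3}, lower {-\frac{1}{2}, \frac{5}{6}}, C = -\frac{7}{8}. Verdict: no listed reduction: x = -\frac{1}{4} and upper {-\frac{3}{4}, -\frac{1}{3}, 3} fail every I1-I6 pattern.

Key observation: from the first term -\frac{7}{8}: the running product (C = -7/8) telescopes to a rising factorial.
Term ratio: r(k) = -\frac{1}{4} * (k-\frac{3}{4}) (k-\frac{1}{3}) (k+3) / [(k-\frac{1}{2}) (k+\frac{5}{6}) (k+1)] - rational; roots negated = parameters, x = -\frac{1}{4}, C = -\frac{7}{8}.


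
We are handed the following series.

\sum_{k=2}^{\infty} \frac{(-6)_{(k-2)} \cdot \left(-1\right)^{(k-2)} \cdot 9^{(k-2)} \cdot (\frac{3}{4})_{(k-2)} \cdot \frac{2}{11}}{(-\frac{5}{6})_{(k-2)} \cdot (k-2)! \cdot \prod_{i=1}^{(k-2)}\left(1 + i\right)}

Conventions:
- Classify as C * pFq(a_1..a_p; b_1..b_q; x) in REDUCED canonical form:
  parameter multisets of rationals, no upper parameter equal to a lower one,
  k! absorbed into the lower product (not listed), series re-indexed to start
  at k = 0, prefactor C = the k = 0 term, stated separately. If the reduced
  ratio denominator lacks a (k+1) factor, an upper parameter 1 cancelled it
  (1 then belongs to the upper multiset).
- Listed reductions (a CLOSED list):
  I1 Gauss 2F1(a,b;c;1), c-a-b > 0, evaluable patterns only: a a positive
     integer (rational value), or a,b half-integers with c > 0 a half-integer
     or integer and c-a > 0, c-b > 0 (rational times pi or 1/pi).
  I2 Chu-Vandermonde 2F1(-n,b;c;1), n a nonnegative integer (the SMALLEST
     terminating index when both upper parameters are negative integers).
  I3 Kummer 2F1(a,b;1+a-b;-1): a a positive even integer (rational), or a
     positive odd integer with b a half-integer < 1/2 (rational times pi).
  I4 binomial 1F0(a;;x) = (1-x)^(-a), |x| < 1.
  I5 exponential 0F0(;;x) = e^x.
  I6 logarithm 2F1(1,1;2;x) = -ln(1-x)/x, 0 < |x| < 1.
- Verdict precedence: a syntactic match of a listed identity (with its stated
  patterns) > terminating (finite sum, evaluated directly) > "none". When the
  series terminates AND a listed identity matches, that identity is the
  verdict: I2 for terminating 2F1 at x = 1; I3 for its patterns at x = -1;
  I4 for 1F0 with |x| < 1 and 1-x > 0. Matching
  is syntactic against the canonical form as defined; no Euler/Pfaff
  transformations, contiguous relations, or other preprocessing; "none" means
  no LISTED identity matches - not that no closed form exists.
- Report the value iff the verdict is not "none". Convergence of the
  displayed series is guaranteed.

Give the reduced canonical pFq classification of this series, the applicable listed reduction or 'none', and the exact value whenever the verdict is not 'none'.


Key observation: x = -9 and the (-1)^k factor (prefactor 2/11) folds into the argument's sign.
Term ratio: r(k) = -9 * (k-6) (k+\frac{3}{4}) / [(k-\frac{5}{6}) (k+2) (k+1)] ; factor over Q: parameters, x = -9, and C = \frac{2}{11}.

Classification (C = \frac{2}{11}): 2F2 with upper {-6, \frac{3}{4}}, lower {-\frac{5}{6}, 2}, argument x = -9. Verdict: terminating. With -6 upstairs the series is a 7-term polynomial sum; evaluated term by term. Value: -\frac{977948514817}{64064000}.


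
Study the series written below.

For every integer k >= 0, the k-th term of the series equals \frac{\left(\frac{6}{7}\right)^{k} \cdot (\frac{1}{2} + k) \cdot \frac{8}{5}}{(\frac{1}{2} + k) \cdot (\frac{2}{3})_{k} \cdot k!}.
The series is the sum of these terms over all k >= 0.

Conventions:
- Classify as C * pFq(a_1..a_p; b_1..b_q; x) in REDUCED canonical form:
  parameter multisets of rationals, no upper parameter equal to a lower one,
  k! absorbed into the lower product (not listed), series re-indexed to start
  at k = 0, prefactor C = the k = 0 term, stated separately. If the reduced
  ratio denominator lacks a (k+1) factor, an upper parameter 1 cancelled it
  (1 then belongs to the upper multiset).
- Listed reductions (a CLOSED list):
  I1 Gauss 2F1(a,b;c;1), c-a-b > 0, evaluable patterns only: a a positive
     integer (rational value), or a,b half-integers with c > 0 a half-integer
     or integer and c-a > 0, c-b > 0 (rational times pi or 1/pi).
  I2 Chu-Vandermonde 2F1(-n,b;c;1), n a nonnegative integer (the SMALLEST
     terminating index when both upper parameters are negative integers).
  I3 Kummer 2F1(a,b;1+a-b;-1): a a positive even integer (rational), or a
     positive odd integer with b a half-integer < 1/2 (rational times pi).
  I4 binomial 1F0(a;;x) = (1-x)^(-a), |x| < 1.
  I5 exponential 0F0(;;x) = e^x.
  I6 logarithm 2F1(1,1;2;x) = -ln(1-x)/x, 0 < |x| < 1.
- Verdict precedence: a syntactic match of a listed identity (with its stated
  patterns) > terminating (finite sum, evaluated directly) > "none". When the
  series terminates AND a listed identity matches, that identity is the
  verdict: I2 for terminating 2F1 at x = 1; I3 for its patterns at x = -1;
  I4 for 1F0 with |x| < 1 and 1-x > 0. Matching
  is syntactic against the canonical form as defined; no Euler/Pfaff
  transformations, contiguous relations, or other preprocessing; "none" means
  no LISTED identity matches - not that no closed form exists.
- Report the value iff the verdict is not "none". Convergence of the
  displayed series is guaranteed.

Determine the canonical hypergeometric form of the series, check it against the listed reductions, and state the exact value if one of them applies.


Prefactor \frac{8}{5}, argument \frac{6}{7}: 0F1 with upper {-} over lower {\frac{2}{3}}. Verdict: none - at argument \frac{6}{7} the multisets {-} ; {\frac{2}{3}} match no listed identity.

Key step: t_0 being \frac{8}{5}, k + 1/2 divides numerator and denominator alike; prefactor 8/5 after cancelling.
Ratio: r(k) = \frac{6}{7} * 1 / [(k+\frac{2}{3}) (k+1)] - rational; roots negated = parameters, x = \frac{6}{7}, C = \frac{8}{5}.


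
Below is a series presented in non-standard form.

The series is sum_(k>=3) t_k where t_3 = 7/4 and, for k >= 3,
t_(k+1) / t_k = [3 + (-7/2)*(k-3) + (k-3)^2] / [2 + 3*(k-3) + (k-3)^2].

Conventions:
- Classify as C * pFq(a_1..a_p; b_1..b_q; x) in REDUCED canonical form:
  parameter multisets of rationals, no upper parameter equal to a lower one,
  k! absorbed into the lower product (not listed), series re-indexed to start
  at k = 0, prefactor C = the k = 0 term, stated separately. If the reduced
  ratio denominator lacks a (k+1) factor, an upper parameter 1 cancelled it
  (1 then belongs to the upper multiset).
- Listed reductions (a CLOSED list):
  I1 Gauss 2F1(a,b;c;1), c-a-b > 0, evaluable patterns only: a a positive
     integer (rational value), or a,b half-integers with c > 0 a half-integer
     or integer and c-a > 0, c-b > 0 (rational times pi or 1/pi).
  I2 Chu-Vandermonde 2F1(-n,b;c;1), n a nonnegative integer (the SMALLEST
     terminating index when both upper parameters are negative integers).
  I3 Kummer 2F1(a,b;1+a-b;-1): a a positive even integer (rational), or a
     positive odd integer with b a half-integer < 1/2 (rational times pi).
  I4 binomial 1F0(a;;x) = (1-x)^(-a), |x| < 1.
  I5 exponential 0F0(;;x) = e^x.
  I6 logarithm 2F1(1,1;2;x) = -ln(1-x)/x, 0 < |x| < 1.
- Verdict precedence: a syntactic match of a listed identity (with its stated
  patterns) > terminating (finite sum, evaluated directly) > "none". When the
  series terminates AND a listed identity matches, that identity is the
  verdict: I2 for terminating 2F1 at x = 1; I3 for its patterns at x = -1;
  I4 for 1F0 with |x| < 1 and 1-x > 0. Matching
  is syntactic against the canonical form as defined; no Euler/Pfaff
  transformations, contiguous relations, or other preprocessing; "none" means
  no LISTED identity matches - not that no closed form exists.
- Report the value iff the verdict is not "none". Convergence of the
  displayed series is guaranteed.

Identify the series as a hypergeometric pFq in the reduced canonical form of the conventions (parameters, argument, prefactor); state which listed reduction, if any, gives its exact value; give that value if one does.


Reduced: x = 1, 2F1, upper = {-2, -3/2}, lower = {2}, C = 7/4. Verdict: Vandermonde's identity (I2) fires (terminating 2F1 at x = 1 with n = 2, b = -3/2, c = 2). Its exact value is 147/32.

Key observation: from the first term 7/4: roots of the ratio polynomials (prefactor 7/4) are the negated parameters.
Term ratio: r(k) = 1 * (k-2) (k-3/2) / [(k+2) (k+1)] - rational in k. x = 1; t_0 = 7/4; negate the roots.


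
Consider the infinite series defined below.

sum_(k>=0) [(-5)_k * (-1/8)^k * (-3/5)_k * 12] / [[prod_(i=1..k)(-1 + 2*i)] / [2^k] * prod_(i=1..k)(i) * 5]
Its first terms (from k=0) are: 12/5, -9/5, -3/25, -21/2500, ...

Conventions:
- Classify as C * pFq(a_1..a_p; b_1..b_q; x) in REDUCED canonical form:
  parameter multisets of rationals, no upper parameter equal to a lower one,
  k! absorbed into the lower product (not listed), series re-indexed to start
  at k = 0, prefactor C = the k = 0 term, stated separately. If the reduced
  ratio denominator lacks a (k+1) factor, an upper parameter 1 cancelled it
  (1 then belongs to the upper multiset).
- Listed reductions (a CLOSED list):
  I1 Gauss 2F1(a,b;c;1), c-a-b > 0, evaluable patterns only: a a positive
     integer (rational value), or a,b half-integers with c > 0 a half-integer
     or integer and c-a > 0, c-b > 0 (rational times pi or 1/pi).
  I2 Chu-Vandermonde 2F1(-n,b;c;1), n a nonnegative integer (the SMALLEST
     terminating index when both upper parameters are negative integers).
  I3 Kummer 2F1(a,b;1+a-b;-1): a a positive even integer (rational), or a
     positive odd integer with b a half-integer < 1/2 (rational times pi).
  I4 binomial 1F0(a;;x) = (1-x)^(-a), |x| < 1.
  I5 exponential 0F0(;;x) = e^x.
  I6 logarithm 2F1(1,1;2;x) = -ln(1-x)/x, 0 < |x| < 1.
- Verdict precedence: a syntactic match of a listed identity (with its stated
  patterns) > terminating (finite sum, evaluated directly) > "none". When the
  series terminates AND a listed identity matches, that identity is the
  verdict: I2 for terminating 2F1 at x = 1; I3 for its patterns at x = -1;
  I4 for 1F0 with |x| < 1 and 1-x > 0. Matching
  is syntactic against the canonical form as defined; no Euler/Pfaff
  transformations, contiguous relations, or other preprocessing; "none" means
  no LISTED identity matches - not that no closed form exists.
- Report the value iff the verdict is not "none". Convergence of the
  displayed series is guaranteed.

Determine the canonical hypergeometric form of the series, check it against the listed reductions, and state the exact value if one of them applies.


Canonical form: C = 12/5 times 2F1 with upper {-5, -3/5}, lower {1/2}, x = -1/8. Verdict: terminating - no listed pattern fits, but -5 in the upper list cuts the series at k = 5; direct evaluation. Its exact value is 1178083/2500000.

Structural cue: from the first term 12/5: the lower odd product (C = 12/5, x = -1/8) is 2^k (1/2)_k.
Term ratio: r(k) = (-1/8) * (k-5) (k-3/5) / [(k+1/2) (k+1)] - rational in k. x = (-1/8); t_0 = 12/5; negate the roots.


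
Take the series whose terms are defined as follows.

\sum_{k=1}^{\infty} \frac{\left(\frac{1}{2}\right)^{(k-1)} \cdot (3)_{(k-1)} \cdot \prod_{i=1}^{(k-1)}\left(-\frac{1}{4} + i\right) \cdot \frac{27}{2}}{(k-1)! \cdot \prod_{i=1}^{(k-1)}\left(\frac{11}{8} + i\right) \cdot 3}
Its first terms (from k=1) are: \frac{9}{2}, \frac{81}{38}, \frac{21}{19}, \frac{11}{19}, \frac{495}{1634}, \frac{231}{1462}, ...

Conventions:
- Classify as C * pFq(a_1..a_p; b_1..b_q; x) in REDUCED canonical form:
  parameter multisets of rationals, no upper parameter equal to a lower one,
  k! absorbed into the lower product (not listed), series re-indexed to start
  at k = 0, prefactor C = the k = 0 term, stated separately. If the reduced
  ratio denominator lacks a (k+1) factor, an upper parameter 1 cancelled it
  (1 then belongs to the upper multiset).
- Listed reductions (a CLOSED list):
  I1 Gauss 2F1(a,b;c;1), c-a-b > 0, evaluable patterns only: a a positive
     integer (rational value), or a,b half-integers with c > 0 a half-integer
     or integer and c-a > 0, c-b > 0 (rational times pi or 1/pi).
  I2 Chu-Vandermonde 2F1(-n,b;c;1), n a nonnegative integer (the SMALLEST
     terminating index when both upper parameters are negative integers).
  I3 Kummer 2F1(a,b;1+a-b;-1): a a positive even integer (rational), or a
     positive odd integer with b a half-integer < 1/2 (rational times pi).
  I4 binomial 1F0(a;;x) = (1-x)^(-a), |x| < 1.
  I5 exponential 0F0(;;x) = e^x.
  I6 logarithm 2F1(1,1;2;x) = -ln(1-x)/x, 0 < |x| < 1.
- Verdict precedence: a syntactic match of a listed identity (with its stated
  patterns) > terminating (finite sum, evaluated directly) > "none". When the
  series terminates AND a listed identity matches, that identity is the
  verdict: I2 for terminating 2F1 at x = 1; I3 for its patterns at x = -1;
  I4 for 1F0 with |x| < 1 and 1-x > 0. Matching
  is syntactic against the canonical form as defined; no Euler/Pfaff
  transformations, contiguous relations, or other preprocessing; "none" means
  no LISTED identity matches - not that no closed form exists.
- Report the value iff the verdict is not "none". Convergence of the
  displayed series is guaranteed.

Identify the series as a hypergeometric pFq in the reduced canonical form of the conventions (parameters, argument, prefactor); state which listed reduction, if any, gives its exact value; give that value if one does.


Reduced: x = \frac{1}{2}, 2F1, upper = {\frac{3}{4}, 3}, lower = {\frac{19}{8}}, C = \frac{9}{2}. Verdict: none. No listed pattern accepts 2F1(\frac{3}{4}, 3; \frac{19}{8}; \frac{1}{2}).

The tell: t_0 being \frac{9}{2}, the constant factors (prefactor 9/2) combine into one prefactor.
Consecutive-term ratio: r(k) = \frac{1}{2} * (k+\frac{3}{4}) (k+3) / [(k+\frac{19}{8}) (k+1)] - poly over poly, x = \frac{1}{2} from leading terms; C = \frac{9}{2} at k = 0.
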